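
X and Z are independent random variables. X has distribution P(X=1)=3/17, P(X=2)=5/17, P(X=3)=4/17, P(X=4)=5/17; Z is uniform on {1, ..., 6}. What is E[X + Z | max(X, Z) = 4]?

P(max(X, Z) = 4) = 16/51.
Summing (X+Z)·P(x,y) over outcomes with max(X, Z) = 4 gives 203/102.
E[X + Z | max(X, Z) = 4] = (203/102) / (16/51) = 203/32.

203/32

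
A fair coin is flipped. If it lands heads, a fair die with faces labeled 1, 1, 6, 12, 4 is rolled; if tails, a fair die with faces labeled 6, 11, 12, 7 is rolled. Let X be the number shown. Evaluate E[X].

69/10

E[X | heads] = (1+1+6+12+4)/5 = 24/5.
E[X | tails] = (6+11+12+7)/4 = 9.
E[X] = (1/2)·(24/5) + (1/2)·(9) = 69/10.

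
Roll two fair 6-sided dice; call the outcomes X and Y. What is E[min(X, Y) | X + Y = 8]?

14/5

P(X + Y = 8) = 5/36.
Summing min(X,Y)·P(x,y) over outcomes with X + Y = 8 gives 7/18.
E[min(X, Y) | X + Y = 8] = (7/18) / (5/36) = 14/5.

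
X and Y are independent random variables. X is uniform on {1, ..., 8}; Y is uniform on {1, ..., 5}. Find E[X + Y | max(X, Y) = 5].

70/9

Outcomes with max(X, Y) = 5: (1,5), (2,5), (3,5), (4,5), (5,1), (5,2), (5,3), (5,4), (5,5), each with probability 1/40.
E[X + Y | max(X, Y) = 5] = (6 + 7 + 8 + 9 + 6 + 7 + 8 + 9 + 10) / 9 = 70/9.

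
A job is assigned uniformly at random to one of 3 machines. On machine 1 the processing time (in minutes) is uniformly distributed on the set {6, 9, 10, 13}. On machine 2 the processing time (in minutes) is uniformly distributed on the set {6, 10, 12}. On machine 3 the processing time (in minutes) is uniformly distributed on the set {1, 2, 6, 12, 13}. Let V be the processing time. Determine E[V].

E[V | machine 1] = (6+9+10+13)/4 = 19/2.
E[V | machine 2] = (6+10+12)/3 = 28/3.
E[V | machine 3] = (1+2+6+12+13)/5 = 34/5.
E[V] = (1/3)·(19/2) + (1/3)·(28/3) + (1/3)·(34/5) = 769/90.

769/90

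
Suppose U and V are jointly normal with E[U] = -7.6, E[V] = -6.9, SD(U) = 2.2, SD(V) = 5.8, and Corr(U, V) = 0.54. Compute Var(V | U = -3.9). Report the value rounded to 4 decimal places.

Var(V | U=x) = (1 − ρ²)·σ_V².
Var(V | U=-3.9) = (5.8)²·(1 − (0.54)²) = 33.64·0.7084 = 23.8306.

23.8306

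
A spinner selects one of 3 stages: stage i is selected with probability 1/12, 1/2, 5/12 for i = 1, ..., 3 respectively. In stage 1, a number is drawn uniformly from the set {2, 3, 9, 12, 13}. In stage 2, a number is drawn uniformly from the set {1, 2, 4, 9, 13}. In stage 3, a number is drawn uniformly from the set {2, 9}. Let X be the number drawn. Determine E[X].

701/120

E[X | stage 1] = (2+3+9+12+13)/5 = 39/5.
E[X | stage 2] = (1+2+4+9+13)/5 = 29/5.
E[X | stage 3] = (2+9)/2 = 11/2.
E[X] = (1/12)·(39/5) + (1/2)·(29/5) + (5/12)·(11/2) = 701/120.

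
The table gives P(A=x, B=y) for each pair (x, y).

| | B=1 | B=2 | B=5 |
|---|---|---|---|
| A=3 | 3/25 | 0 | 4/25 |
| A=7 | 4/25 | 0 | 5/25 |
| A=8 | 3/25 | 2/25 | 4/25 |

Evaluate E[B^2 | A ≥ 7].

40/3

P(A ≥ 7) = 18/25.
Summing B^2·P(A=x,B=y) over the conditioning event gives 48/5.
E[B^2 | A ≥ 7] = (48/5) / (18/25) = 40/3.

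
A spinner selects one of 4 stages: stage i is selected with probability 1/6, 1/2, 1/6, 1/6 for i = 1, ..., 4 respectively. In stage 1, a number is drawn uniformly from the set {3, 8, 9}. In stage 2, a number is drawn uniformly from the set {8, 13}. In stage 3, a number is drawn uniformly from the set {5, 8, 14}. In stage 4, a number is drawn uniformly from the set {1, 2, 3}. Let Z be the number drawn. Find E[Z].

295/36

E[Z | stage 1] = (3+8+9)/3 = 20/3.
E[Z | stage 2] = (8+13)/2 = 21/2.
E[Z | stage 3] = (5+8+14)/3 = 9.
E[Z | stage 4] = (1+2+3)/3 = 2.
By the law of total expectation,
E[Z] = (1/6)·(20/3) + (1/2)·(21/2) + (1/6)·(9) + (1/6)·(2) = 295/36.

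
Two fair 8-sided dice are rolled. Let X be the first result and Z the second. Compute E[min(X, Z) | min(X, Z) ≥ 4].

26/5

P(min(X, Z) ≥ 4) = 25/64.
Summing min(X,Z)·P(x,y) over outcomes with min(X, Z) ≥ 4 gives 65/32.
E[min(X, Z) | min(X, Z) ≥ 4] = (65/32) / (25/64) = 26/5.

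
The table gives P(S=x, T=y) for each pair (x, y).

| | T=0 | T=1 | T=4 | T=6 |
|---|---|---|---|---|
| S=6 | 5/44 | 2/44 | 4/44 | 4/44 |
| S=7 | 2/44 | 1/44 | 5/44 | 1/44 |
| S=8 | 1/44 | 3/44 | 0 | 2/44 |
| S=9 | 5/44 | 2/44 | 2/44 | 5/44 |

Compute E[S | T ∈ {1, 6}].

P(T ∈ {1, 6}) = 5/11.
Summing S·P(S=x,T=y) over the conditioning event gives 153/44.
E[S | T ∈ {1, 6}] = (153/44) / (5/11) = 153/20.

153/20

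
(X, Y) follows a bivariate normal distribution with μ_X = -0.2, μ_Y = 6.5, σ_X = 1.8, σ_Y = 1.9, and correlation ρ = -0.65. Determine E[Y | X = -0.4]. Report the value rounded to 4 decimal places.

For a bivariate normal, E[Y | X=x] = μ_Y + ρ·(σ_Y/σ_X)·(x − μ_X).
E[Y | X=-0.4] = 6.5 + (-0.65)·(1.9/1.8)·(-0.4 − (-0.2)) = 6.5 + (-0.68611)·(-0.2) = 6.6372.

6.6372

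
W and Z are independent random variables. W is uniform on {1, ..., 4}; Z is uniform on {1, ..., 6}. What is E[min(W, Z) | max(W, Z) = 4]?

16/7

Outcomes with max(W, Z) = 4: (1,4), (2,4), (3,4), (4,1), (4,2), (4,3), (4,4), each with probability 1/24.
E[min(W, Z) | max(W, Z) = 4] = (1 + 2 + 3 + 1 + 2 + 3 + 4) / 7 = 16/7.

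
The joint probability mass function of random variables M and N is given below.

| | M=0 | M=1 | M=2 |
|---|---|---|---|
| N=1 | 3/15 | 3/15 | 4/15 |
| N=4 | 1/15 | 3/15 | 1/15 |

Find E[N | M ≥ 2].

P(M ≥ 2) = 1/3.
Summing N·P(M=x,N=y) over the conditioning event gives 8/15.
E[N | M ≥ 2] = (8/15) / (1/3) = 8/5.

8/5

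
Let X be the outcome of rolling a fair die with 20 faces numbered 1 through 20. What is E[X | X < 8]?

4

Given X < 8, X is equally likely to be any of {1, 2, 3, 4, 5, 6, 7}.
E[X | X < 8] = (1 + 2 + 3 + 4 + 5 + 6 + 7) / 7 = 4.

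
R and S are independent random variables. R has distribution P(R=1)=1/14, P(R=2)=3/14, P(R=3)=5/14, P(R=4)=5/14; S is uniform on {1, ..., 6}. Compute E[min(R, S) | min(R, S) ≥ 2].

37/13

P(min(R, S) ≥ 2) = 65/84.
Summing min(R,S)·P(x,y) over outcomes with min(R, S) ≥ 2 gives 185/84.
E[min(R, S) | min(R, S) ≥ 2] = (185/84) / (65/84) = 37/13.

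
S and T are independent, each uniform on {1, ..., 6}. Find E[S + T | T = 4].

Outcomes with T = 4: (1,4), (2,4), (3,4), (4,4), (5,4), (6,4), each with probability 1/36.
E[S + T | T = 4] = (5 + 6 + 7 + 8 + 9 + 10) / 6 = 15/2.

15/2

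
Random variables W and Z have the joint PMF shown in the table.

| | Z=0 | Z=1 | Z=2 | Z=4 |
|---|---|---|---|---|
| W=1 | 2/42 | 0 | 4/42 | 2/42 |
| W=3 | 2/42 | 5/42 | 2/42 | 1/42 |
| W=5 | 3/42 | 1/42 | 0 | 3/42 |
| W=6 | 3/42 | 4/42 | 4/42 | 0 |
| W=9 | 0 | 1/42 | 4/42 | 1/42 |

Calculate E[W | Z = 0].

P(Z = 0) = 5/21.
Summing W·P(W=x,Z=y) over the conditioning event gives 41/42.
E[W | Z = 0] = (41/42) / (5/21) = 41/10.

41/10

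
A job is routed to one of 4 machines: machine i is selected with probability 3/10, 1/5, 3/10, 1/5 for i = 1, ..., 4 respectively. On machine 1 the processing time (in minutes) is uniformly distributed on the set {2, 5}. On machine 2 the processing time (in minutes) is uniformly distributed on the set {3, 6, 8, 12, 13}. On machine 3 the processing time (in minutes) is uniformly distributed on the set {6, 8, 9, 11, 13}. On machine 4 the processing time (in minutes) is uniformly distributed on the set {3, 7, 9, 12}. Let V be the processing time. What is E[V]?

71/10

E[V | machine 1] = (2+5)/2 = 7/2.
E[V | machine 2] = (3+6+8+12+13)/5 = 42/5.
E[V | machine 3] = (6+8+9+11+13)/5 = 47/5.
E[V | machine 4] = (3+7+9+12)/4 = 31/4.
By the law of total expectation,
E[V] = (3/10)·(7/2) + (1/5)·(42/5) + (3/10)·(47/5) + (1/5)·(31/4) = 71/10.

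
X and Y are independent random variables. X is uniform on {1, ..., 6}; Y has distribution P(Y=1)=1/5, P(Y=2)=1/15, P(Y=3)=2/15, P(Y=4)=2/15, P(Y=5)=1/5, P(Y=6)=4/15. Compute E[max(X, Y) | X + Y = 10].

17/3

P(X + Y = 10) = 1/10.
Summing max(X,Y)·P(x,y) over outcomes with X + Y = 10 gives 17/30.
E[max(X, Y) | X + Y = 10] = (17/30) / (1/10) = 17/3.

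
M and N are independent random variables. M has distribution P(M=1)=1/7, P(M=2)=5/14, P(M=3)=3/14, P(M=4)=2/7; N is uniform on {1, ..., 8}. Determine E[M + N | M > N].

114/23

P(M > N) = 23/112.
Summing (M+N)·P(x,y) over outcomes with M > N gives 57/56.
E[M + N | M > N] = (57/56) / (23/112) = 114/23.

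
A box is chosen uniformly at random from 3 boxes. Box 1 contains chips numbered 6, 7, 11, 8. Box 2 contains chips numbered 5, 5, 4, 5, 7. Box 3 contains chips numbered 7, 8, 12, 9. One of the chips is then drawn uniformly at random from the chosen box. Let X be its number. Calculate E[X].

E[X | box 1] = (6+7+11+8)/4 = 8.
E[X | box 2] = (5+5+4+5+7)/5 = 26/5.
E[X | box 3] = (7+8+12+9)/4 = 9.
E[X] = (1/3)·(8) + (1/3)·(26/5) + (1/3)·(9) = 37/5.

37/5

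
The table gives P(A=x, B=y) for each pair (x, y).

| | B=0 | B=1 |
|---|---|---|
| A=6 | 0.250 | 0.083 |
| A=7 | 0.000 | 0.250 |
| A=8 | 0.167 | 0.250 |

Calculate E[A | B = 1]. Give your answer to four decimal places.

P(B = 1) = 0.583.
Summing A·P(A=x,B=y) over the conditioning event gives 4.248.
E[A | B = 1] = (4.248) / (0.583) = 7.2864.

7.2864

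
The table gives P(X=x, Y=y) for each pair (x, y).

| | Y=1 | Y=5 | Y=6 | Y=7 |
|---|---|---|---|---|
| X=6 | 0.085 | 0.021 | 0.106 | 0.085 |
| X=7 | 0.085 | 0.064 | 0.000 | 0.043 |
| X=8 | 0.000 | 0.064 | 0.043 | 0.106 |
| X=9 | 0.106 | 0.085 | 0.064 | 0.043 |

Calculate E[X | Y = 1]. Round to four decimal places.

7.4601

P(Y = 1) = 0.276.
Σ X·P over the event = 6·(0.085) + 7·(0.085) + 9·(0.106) = 2.059.
E[X | Y = 1] = (2.059) / (0.276) = 7.4601.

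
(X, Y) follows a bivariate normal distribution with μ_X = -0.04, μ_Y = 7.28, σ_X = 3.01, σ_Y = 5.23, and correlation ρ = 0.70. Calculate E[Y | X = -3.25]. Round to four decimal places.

3.3757

The regression of Y on X has slope ρ·σ_Y/σ_X and passes through (μ_X, μ_Y).
E[Y | X=-3.25] = 7.28 + (0.70)·(5.23/3.01)·(-3.25 − (-0.04)) = 7.28 + (1.2163)·(-3.21) = 3.3757.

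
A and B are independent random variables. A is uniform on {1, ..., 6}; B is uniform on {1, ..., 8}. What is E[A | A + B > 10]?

5

Outcomes with A + B > 10: (3,8), (4,7), (4,8), (5,6), (5,7), (5,8), (6,5), (6,6), (6,7), (6,8), each with probability 1/48.
E[A | A + B > 10] = (3 + 4 + 4 + 5 + 5 + 5 + 6 + 6 + 6 + 6) / 10 = 5.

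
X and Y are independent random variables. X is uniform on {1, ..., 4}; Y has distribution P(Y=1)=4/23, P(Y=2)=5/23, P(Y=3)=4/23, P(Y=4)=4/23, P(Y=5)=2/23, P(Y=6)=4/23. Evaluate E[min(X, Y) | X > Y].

P(X > Y) = 13/46.
Summing min(X,Y)·P(x,y) over outcomes with X > Y gives 11/23.
E[min(X, Y) | X > Y] = (11/23) / (13/46) = 22/13.

22/13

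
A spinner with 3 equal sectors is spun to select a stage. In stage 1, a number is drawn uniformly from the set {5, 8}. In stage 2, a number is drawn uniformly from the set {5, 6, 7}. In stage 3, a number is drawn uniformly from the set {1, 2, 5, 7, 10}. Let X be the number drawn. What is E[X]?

35/6

E[X | stage 1] = (5+8)/2 = 13/2.
E[X | stage 2] = (5+6+7)/3 = 6.
E[X | stage 3] = (1+2+5+7+10)/5 = 5.
By the law of total expectation,
E[X] = (1/3)·(13/2) + (1/3)·(6) + (1/3)·(5) = 35/6.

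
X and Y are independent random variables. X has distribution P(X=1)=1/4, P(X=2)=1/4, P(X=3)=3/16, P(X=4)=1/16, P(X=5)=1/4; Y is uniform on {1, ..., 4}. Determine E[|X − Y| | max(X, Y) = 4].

29/15

P(max(X, Y) = 4) = 15/64.
Summing |X−Y|·P(x,y) over outcomes with max(X, Y) = 4 gives 29/64.
E[|X − Y| | max(X, Y) = 4] = (29/64) / (15/64) = 29/15.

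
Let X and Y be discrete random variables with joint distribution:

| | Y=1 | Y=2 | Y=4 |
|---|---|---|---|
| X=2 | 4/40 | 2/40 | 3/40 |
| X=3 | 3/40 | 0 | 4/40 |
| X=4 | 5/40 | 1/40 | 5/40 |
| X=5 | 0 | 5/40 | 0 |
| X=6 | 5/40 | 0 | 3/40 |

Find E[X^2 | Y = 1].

P(Y = 1) = 17/40.
Σ X^2·P over the event = 4·(4/40) + 9·(3/40) + 16·(5/40) + 36·(5/40) = 303/40.
E[X^2 | Y = 1] = (303/40) / (17/40) = 303/17.

303/17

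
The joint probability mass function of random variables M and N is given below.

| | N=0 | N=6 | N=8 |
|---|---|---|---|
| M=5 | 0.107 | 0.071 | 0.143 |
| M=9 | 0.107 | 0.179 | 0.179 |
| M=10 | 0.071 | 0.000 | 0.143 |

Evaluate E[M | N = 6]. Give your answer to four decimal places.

P(N = 6) = 0.250.
Σ M·P over the event = 5·(0.071) + 9·(0.179) = 1.966.
E[M | N = 6] = (1.966) / (0.250) = 7.8640.

7.8640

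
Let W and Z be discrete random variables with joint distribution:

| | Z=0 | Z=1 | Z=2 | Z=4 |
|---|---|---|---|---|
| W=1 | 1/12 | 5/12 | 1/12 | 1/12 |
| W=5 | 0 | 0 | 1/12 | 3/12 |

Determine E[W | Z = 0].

P(Z = 0) = 1/12.
Σ W·P over the event = 1·(1/12) = 1/12.
E[W | Z = 0] = (1/12) / (1/12) = 1.

1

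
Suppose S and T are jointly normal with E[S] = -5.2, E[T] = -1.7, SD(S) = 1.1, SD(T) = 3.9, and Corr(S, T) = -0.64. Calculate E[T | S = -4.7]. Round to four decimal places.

For a bivariate normal, E[T | S=x] = μ_T + ρ·(σ_T/σ_S)·(x − μ_S).
E[T | S=-4.7] = -1.7 + (-0.64)·(3.9/1.1)·(-4.7 − (-5.2)) = -1.7 + (-2.26909)·(0.5) = -2.8345.

-2.8345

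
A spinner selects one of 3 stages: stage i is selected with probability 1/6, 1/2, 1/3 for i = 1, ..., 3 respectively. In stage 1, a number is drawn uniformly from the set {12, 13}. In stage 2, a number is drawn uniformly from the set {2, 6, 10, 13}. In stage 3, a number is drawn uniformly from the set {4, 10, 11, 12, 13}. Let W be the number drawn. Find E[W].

E[W | stage 1] = (12+13)/2 = 25/2.
E[W | stage 2] = (2+6+10+13)/4 = 31/4.
E[W | stage 3] = (4+10+11+12+13)/5 = 10.
E[W] = (1/6)·(25/2) + (1/2)·(31/4) + (1/3)·(10) = 223/24.

223/24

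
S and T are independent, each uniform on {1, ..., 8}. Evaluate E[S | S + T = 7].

Outcomes with S + T = 7: (1,6), (2,5), (3,4), (4,3), (5,2), (6,1), each with probability 1/64.
E[S | S + T = 7] = (1 + 2 + 3 + 4 + 5 + 6) / 6 = 7/2.

7/2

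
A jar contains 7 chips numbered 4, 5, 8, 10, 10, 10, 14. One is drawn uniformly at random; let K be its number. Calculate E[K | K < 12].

47/6

P(K < 12) = 6/7.
Σ over the event: 4·1/7 + 5·1/7 + 8·1/7 + 10·3/7 = 47/7.
E[K | K < 12] = (47/7) / (6/7) = 47/6.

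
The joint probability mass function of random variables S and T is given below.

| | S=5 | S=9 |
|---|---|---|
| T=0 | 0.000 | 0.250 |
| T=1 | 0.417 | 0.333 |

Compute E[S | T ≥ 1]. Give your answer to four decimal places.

6.7760

P(T ≥ 1) = 0.750.
Σ S·P over the event = 5·(0.417) + 9·(0.333) = 5.082.
E[S | T ≥ 1] = (5.082) / (0.750) = 6.7760.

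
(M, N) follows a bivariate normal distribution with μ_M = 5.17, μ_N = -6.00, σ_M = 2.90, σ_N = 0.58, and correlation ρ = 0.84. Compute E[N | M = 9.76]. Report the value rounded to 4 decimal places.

-5.2289

The regression of N on M has slope ρ·σ_N/σ_M and passes through (μ_M, μ_N).
E[N | M=9.76] = -6.00 + (0.84)·(0.58/2.90)·(9.76 − (5.17)) = -6.00 + (0.168)·(4.59) = -5.2289.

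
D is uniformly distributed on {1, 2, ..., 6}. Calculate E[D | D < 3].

3/2

Given D < 3, D is equally likely to be any of {1, 2}.
E[D | D < 3] = (1 + 2) / 2 = 3/2.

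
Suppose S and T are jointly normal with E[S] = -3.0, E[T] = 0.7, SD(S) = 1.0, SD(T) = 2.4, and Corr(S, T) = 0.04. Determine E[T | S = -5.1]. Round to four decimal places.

0.4984

The regression of T on S has slope ρ·σ_T/σ_S and passes through (μ_S, μ_T).
E[T | S=-5.1] = 0.7 + (0.04)·(2.4/1.0)·(-5.1 − (-3.0)) = 0.7 + (0.096)·(-2.1) = 0.4984.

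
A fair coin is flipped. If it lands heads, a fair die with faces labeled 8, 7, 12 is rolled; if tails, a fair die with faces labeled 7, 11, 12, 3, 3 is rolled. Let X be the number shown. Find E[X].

81/10

E[X | heads] = (8+7+12)/3 = 9.
E[X | tails] = (7+11+12+3+3)/5 = 36/5.
E[X] = (1/2)·(9) + (1/2)·(36/5) = 81/10.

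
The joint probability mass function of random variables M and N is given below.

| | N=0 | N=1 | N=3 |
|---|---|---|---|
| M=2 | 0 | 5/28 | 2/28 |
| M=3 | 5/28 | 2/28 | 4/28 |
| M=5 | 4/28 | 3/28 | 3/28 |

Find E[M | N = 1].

P(N = 1) = 5/14.
Σ M·P over the event = 2·(5/28) + 3·(2/28) + 5·(3/28) = 31/28.
E[M | N = 1] = (31/28) / (5/14) = 31/10.

31/10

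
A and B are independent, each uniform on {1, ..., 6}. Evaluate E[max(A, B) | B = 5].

P(B = 5) = 1/6.
Summing max(A,B)·P(x,y) over outcomes with B = 5 gives 31/36.
E[max(A, B) | B = 5] = (31/36) / (1/6) = 31/6.

31/6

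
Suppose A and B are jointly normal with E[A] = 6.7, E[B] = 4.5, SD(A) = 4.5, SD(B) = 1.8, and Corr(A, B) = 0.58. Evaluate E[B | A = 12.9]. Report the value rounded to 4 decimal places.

5.9384

The regression of B on A has slope ρ·σ_B/σ_A and passes through (μ_A, μ_B).
E[B | A=12.9] = 4.5 + (0.58)·(1.8/4.5)·(12.9 − (6.7)) = 4.5 + (0.232)·(6.2) = 5.9384.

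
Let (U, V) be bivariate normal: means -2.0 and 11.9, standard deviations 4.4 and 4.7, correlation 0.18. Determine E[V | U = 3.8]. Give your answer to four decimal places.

13.0152

E[V | U=x] = μ_V + ρ(σ_V/σ_U)(x − μ_U) for jointly normal variables.
E[V | U=3.8] = 11.9 + (0.18)·(4.7/4.4)·(3.8 − (-2.0)) = 11.9 + (0.19227)·(5.8) = 13.0152.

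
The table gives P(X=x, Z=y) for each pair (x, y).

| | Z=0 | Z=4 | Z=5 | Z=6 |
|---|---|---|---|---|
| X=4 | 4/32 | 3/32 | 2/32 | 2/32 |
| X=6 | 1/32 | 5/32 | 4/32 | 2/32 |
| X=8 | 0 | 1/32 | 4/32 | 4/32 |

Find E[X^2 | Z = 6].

45

P(Z = 6) = 1/4.
Σ X^2·P over the event = 16·(2/32) + 36·(2/32) + 64·(4/32) = 45/4.
E[X^2 | Z = 6] = (45/4) / (1/4) = 45.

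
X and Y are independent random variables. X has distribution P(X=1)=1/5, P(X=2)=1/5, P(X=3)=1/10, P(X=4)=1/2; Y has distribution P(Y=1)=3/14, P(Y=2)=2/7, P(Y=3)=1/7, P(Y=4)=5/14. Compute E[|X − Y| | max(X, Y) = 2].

P(max(X, Y) = 2) = 11/70.
Summing |X−Y|·P(x,y) over outcomes with max(X, Y) = 2 gives 1/10.
E[|X − Y| | max(X, Y) = 2] = (1/10) / (11/70) = 7/11.

7/11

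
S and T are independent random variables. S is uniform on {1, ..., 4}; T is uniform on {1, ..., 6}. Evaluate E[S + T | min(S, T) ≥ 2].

P(min(S, T) ≥ 2) = 5/8.
Summing (S+T)·P(x,y) over outcomes with min(S, T) ≥ 2 gives 35/8.
E[S + T | min(S, T) ≥ 2] = (35/8) / (5/8) = 7.

7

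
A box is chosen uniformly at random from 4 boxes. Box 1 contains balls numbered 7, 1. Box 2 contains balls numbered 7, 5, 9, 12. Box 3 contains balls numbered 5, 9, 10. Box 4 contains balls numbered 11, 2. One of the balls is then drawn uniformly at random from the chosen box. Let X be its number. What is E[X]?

107/16

E[X | box 1] = (7+1)/2 = 4.
E[X | box 2] = (7+5+9+12)/4 = 33/4.
E[X | box 3] = (5+9+10)/3 = 8.
E[X | box 4] = (11+2)/2 = 13/2.
E[X] = (1/4)·(4) + (1/4)·(33/4) + (1/4)·(8) + (1/4)·(13/2) = 107/16.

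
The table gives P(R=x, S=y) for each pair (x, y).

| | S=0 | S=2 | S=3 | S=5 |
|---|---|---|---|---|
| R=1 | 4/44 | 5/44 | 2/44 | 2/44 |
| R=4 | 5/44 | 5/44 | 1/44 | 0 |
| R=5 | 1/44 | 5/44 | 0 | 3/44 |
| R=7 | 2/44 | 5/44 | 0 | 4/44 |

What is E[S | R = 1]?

P(R = 1) = 13/44.
Σ S·P over the event = 0·(4/44) + 2·(5/44) + 3·(2/44) + 5·(2/44) = 13/22.
E[S | R = 1] = (13/22) / (13/44) = 2.

2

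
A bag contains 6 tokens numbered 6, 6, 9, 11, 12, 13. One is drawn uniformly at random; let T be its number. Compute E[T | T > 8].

45/4

P(T > 8) = 2/3.
Σ over the event: 9·1/6 + 11·1/6 + 12·1/6 + 13·1/6 = 15/2.
E[T | T > 8] = (15/2) / (2/3) = 45/4.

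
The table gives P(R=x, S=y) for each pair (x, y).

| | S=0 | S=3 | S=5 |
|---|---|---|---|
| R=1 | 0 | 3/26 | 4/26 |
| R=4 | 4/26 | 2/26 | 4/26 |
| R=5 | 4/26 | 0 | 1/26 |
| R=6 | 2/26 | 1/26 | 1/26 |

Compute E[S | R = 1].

P(R = 1) = 7/26.
Σ S·P over the event = 3·(3/26) + 5·(4/26) = 29/26.
E[S | R = 1] = (29/26) / (7/26) = 29/7.

29/7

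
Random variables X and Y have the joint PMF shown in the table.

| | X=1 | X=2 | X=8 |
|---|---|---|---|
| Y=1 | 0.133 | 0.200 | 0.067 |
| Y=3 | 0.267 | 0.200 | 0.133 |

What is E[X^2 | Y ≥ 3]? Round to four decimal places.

15.9650

P(Y ≥ 3) = 0.600.
Summing X^2·P(X=x,Y=y) over the conditioning event gives 9.579.
E[X^2 | Y ≥ 3] = (9.579) / (0.600) = 15.9650.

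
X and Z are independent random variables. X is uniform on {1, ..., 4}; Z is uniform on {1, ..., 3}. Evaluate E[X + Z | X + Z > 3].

Outcomes with X + Z > 3: (1,3), (2,2), (2,3), (3,1), (3,2), (3,3), (4,1), (4,2), (4,3), each with probability 1/12.
E[X + Z | X + Z > 3] = (4 + 4 + 5 + 4 + 5 + 6 + 5 + 6 + 7) / 9 = 46/9.

46/9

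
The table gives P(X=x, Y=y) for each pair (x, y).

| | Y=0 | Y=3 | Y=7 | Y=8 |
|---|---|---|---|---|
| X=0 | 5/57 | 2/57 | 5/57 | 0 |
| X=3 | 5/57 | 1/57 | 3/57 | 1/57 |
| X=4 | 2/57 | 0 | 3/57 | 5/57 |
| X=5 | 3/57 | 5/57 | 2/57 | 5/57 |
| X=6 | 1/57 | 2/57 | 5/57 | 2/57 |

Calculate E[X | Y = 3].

4

P(Y = 3) = 10/57.
Σ X·P over the event = 0·(2/57) + 3·(1/57) + 5·(5/57) + 6·(2/57) = 40/57.
E[X | Y = 3] = (40/57) / (10/57) = 4.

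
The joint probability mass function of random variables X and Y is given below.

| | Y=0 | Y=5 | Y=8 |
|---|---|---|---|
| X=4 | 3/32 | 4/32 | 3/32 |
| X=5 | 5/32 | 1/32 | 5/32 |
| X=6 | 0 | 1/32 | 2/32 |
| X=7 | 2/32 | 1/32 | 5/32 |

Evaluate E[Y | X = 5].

45/11

P(X = 5) = 11/32.
Σ Y·P over the event = 0·(5/32) + 5·(1/32) + 8·(5/32) = 45/32.
E[Y | X = 5] = (45/32) / (11/32) = 45/11.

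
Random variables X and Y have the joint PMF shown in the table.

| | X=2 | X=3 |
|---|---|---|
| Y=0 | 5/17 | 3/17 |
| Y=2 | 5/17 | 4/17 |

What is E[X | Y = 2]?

22/9

P(Y = 2) = 9/17.
Σ X·P over the event = 2·(5/17) + 3·(4/17) = 22/17.
E[X | Y = 2] = (22/17) / (9/17) = 22/9.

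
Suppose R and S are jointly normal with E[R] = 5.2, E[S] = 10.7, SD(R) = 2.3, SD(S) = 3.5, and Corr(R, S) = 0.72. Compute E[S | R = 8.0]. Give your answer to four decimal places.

E[S | R=x] = μ_S + ρ(σ_S/σ_R)(x − μ_R) for jointly normal variables.
E[S | R=8.0] = 10.7 + (0.72)·(3.5/2.3)·(8.0 − (5.2)) = 10.7 + (1.09565)·(2.8) = 13.7678.

13.7678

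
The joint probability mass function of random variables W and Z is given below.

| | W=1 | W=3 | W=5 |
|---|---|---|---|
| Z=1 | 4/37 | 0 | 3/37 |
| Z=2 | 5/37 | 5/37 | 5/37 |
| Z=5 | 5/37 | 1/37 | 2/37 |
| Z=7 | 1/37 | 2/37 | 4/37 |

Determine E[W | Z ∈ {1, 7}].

23/7

P(Z ∈ {1, 7}) = 14/37.
Σ W·P over the event = 1·(4/37) + 1·(1/37) + 3·(2/37) + 5·(3/37) + 5·(4/37) = 46/37.
E[W | Z ∈ {1, 7}] = (46/37) / (14/37) = 23/7.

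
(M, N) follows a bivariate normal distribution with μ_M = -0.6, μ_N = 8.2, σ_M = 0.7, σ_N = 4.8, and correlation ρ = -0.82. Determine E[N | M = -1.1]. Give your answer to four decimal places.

For a bivariate normal, E[N | M=x] = μ_N + ρ·(σ_N/σ_M)·(x − μ_M).
E[N | M=-1.1] = 8.2 + (-0.82)·(4.8/0.7)·(-1.1 − (-0.6)) = 8.2 + (-5.62286)·(-0.5) = 11.0114.

11.0114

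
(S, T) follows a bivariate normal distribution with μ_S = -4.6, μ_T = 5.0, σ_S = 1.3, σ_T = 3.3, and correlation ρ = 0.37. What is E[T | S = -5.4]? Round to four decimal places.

4.2486

E[T | S=x] = μ_T + ρ(σ_T/σ_S)(x − μ_S) for jointly normal variables.
E[T | S=-5.4] = 5.0 + (0.37)·(3.3/1.3)·(-5.4 − (-4.6)) = 5.0 + (0.93923)·(-0.8) = 4.2486.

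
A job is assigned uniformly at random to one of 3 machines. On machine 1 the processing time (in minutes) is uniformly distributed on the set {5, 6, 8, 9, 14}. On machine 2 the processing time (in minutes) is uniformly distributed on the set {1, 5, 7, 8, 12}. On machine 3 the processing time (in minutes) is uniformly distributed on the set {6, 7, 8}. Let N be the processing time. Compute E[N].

E[N | machine 1] = (5+6+8+9+14)/5 = 42/5.
E[N | machine 2] = (1+5+7+8+12)/5 = 33/5.
E[N | machine 3] = (6+7+8)/3 = 7.
E[N] = (1/3)·(42/5) + (1/3)·(33/5) + (1/3)·(7) = 22/3.

22/3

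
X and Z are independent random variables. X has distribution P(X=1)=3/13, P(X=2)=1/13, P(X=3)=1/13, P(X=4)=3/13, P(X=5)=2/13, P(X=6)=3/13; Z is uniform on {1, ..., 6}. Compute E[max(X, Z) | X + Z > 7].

P(X + Z > 7) = 35/78.
Summing max(X,Z)·P(x,y) over outcomes with X + Z > 7 gives 97/39.
E[max(X, Z) | X + Z > 7] = (97/39) / (35/78) = 194/35.

194/35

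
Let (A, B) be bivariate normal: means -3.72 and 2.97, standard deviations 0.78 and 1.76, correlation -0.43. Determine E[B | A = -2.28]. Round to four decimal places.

1.5728

The regression of B on A has slope ρ·σ_B/σ_A and passes through (μ_A, μ_B).
E[B | A=-2.28] = 2.97 + (-0.43)·(1.76/0.78)·(-2.28 − (-3.72)) = 2.97 + (-0.97026)·(1.44) = 1.5728.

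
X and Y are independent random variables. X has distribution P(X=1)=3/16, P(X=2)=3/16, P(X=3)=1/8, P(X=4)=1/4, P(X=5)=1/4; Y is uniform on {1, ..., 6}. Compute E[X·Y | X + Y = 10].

49/2

P(X + Y = 10) = 1/12.
Summing XY·P(x,y) over outcomes with X + Y = 10 gives 49/24.
E[X·Y | X + Y = 10] = (49/24) / (1/12) = 49/2.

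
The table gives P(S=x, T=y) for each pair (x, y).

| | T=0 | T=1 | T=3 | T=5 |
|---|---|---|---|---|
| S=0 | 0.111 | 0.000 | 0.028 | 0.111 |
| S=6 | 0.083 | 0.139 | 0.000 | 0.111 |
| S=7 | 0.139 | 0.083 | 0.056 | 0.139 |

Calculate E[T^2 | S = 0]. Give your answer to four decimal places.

12.1080

P(S = 0) = 0.250.
Σ T^2·P over the event = 0·(0.111) + 9·(0.028) + 25·(0.111) = 3.027.
E[T^2 | S = 0] = (3.027) / (0.250) = 12.1080.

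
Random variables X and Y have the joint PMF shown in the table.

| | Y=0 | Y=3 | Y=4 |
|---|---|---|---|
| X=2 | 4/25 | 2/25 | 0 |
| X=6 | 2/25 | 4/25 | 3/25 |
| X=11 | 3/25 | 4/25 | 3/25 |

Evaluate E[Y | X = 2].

1

P(X = 2) = 6/25.
Summing Y·P(X=x,Y=y) over the conditioning event gives 6/25.
E[Y | X = 2] = (6/25) / (6/25) = 1.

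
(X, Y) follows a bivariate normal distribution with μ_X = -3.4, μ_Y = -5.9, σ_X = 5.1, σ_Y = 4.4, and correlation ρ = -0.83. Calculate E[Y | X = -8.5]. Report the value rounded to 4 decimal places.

-2.2480

The regression of Y on X has slope ρ·σ_Y/σ_X and passes through (μ_X, μ_Y).
E[Y | X=-8.5] = -5.9 + (-0.83)·(4.4/5.1)·(-8.5 − (-3.4)) = -5.9 + (-0.71608)·(-5.1) = -2.2480.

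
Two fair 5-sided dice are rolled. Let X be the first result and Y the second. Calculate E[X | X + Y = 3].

Outcomes with X + Y = 3: (1,2), (2,1), each with probability 1/25.
E[X | X + Y = 3] = (1 + 2) / 2 = 3/2.

3/2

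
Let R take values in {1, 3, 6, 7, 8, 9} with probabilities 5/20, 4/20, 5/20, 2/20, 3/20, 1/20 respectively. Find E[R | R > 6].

47/6

P(R > 6) = 3/10.
Σ over the event: 7·1/10 + 8·3/20 + 9·1/20 = 47/20.
E[R | R > 6] = (47/20) / (3/10) = 47/6.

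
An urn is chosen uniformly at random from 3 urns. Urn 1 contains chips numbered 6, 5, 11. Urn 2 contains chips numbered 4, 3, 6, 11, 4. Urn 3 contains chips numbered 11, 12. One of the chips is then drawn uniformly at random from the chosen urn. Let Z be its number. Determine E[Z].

E[Z | urn 1] = (6+5+11)/3 = 22/3.
E[Z | urn 2] = (4+3+6+11+4)/5 = 28/5.
E[Z | urn 3] = (11+12)/2 = 23/2.
By the law of total expectation,
E[Z] = (1/3)·(22/3) + (1/3)·(28/5) + (1/3)·(23/2) = 733/90.

733/90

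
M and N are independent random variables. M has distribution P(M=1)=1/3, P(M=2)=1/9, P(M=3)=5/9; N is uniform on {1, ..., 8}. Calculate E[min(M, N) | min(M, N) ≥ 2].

P(min(M, N) ≥ 2) = 7/12.
Summing min(M,N)·P(x,y) over outcomes with min(M, N) ≥ 2 gives 19/12.
E[min(M, N) | min(M, N) ≥ 2] = (19/12) / (7/12) = 19/7.

19/7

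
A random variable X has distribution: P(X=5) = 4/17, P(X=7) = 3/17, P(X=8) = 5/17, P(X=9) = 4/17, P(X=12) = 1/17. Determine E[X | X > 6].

109/13

P(X > 6) = 13/17.
Σ over the event: 7·3/17 + 8·5/17 + 9·4/17 + 12·1/17 = 109/17.
E[X | X > 6] = (109/17) / (13/17) = 109/13.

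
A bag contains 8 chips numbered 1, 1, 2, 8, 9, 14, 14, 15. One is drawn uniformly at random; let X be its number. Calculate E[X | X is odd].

P(X is odd) = 1/2.
Σ over the event: 1·1/4 + 9·1/8 + 15·1/8 = 13/4.
E[X | X is odd] = (13/4) / (1/2) = 13/2.

13/2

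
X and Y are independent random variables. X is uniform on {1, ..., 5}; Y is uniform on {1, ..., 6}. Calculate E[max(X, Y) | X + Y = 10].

P(X + Y = 10) = 1/15.
Summing max(X,Y)·P(x,y) over outcomes with X + Y = 10 gives 11/30.
E[max(X, Y) | X + Y = 10] = (11/30) / (1/15) = 11/2.

11/2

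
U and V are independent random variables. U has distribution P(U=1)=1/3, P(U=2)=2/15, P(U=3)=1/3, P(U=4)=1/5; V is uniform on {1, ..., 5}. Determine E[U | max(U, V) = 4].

3

P(max(U, V) = 4) = 8/25.
Summing U·P(x,y) over outcomes with max(U, V) = 4 gives 24/25.
E[U | max(U, V) = 4] = (24/25) / (8/25) = 3.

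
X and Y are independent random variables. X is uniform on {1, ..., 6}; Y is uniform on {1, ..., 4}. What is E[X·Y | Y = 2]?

7

Outcomes with Y = 2: (1,2), (2,2), (3,2), (4,2), (5,2), (6,2), each with probability 1/24.
E[X·Y | Y = 2] = (2 + 4 + 6 + 8 + 10 + 12) / 6 = 7.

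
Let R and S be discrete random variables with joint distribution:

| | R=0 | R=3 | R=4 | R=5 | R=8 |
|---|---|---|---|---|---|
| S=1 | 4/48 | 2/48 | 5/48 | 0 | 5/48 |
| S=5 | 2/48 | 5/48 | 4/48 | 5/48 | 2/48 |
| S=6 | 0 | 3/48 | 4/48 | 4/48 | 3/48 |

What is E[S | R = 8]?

33/10

P(R = 8) = 5/24.
Summing S·P(R=x,S=y) over the conditioning event gives 11/16.
E[S | R = 8] = (11/16) / (5/24) = 33/10.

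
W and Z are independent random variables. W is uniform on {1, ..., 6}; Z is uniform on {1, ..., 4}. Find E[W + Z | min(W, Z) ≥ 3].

Outcomes with min(W, Z) ≥ 3: (3,3), (3,4), (4,3), (4,4), (5,3), (5,4), (6,3), (6,4), each with probability 1/24.
E[W + Z | min(W, Z) ≥ 3] = (6 + 7 + 7 + 8 + 8 + 9 + 9 + 10) / 8 = 8.

8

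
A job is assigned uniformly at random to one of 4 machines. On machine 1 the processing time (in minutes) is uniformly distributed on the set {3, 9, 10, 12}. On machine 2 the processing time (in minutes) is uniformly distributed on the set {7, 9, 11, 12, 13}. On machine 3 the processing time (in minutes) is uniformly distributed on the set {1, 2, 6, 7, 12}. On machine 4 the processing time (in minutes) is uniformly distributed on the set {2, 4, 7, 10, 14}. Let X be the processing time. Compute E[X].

319/40

E[X | machine 1] = (3+9+10+12)/4 = 17/2.
E[X | machine 2] = (7+9+11+12+13)/5 = 52/5.
E[X | machine 3] = (1+2+6+7+12)/5 = 28/5.
E[X | machine 4] = (2+4+7+10+14)/5 = 37/5.
By the law of total expectation,
E[X] = (1/4)·(17/2) + (1/4)·(52/5) + (1/4)·(28/5) + (1/4)·(37/5) = 319/40.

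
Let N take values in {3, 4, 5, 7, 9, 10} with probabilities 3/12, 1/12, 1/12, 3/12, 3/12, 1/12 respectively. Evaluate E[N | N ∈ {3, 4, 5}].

18/5

P(N ∈ {3, 4, 5}) = 5/12.
Σ over the event: 3·1/4 + 4·1/12 + 5·1/12 = 3/2.
E[N | N ∈ {3, 4, 5}] = (3/2) / (5/12) = 18/5.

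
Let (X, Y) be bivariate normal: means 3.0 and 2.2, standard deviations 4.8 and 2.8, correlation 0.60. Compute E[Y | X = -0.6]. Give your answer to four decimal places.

For a bivariate normal, E[Y | X=x] = μ_Y + ρ·(σ_Y/σ_X)·(x − μ_X).
E[Y | X=-0.6] = 2.2 + (0.60)·(2.8/4.8)·(-0.6 − (3.0)) = 2.2 + (0.35)·(-3.6) = 0.9400.

0.9400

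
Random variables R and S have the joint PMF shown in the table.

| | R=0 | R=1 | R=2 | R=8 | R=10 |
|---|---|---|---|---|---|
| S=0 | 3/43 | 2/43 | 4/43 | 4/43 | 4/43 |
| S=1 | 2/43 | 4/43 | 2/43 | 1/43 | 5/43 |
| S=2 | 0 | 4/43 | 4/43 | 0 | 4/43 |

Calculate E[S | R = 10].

P(R = 10) = 13/43.
Σ S·P over the event = 0·(4/43) + 1·(5/43) + 2·(4/43) = 13/43.
E[S | R = 10] = (13/43) / (13/43) = 1.

1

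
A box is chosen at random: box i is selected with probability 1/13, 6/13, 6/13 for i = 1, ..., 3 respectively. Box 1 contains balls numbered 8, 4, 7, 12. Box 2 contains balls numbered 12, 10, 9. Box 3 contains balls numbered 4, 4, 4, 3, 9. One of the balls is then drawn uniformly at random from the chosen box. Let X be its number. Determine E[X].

E[X | box 1] = (8+4+7+12)/4 = 31/4.
E[X | box 2] = (12+10+9)/3 = 31/3.
E[X | box 3] = (4+4+4+3+9)/5 = 24/5.
By the law of total expectation,
E[X] = (1/13)·(31/4) + (6/13)·(31/3) + (6/13)·(24/5) = 1971/260.

1971/260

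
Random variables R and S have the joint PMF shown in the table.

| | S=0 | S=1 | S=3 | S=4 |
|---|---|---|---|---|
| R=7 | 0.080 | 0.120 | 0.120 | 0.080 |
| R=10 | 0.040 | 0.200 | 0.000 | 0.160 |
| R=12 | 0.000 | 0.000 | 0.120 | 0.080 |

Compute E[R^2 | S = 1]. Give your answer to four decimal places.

80.8750

P(S = 1) = 0.320.
Σ R^2·P over the event = 49·(0.120) + 100·(0.200) = 25.880.
E[R^2 | S = 1] = (25.880) / (0.320) = 80.8750.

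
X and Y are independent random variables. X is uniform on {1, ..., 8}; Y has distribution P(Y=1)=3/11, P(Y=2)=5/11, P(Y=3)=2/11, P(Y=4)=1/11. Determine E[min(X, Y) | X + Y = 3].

1

P(X + Y = 3) = 1/11.
Summing min(X,Y)·P(x,y) over outcomes with X + Y = 3 gives 1/11.
E[min(X, Y) | X + Y = 3] = (1/11) / (1/11) = 1.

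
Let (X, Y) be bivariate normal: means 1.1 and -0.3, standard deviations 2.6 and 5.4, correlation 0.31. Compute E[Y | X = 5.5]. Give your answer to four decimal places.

E[Y | X=x] = μ_Y + ρ(σ_Y/σ_X)(x − μ_X) for jointly normal variables.
E[Y | X=5.5] = -0.3 + (0.31)·(5.4/2.6)·(5.5 − (1.1)) = -0.3 + (0.64385)·(4.4) = 2.5329.

2.5329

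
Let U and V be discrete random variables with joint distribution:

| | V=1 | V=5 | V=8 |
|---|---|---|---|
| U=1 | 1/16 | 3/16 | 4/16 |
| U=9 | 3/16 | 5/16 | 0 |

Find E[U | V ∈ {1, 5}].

P(V ∈ {1, 5}) = 3/4.
Σ U·P over the event = 1·(1/16) + 1·(3/16) + 9·(3/16) + 9·(5/16) = 19/4.
E[U | V ∈ {1, 5}] = (19/4) / (3/4) = 19/3.

19/3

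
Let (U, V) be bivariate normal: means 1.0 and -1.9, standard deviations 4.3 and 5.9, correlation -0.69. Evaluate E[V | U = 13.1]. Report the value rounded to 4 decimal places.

-13.3556

The regression of V on U has slope ρ·σ_V/σ_U and passes through (μ_U, μ_V).
E[V | U=13.1] = -1.9 + (-0.69)·(5.9/4.3)·(13.1 − (1.0)) = -1.9 + (-0.94674)·(12.1) = -13.3556.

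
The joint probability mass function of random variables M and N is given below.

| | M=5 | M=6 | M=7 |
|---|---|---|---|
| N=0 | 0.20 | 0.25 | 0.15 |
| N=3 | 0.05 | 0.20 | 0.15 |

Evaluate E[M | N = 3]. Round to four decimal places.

P(N = 3) = 0.40.
Σ M·P over the event = 5·(0.05) + 6·(0.20) + 7·(0.15) = 2.50.
E[M | N = 3] = (2.50) / (0.40) = 6.2500.

6.2500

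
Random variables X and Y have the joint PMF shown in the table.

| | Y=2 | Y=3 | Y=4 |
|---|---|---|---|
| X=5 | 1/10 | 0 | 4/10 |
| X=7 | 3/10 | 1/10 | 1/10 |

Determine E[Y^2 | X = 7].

P(X = 7) = 1/2.
Summing Y^2·P(X=x,Y=y) over the conditioning event gives 37/10.
E[Y^2 | X = 7] = (37/10) / (1/2) = 37/5.

37/5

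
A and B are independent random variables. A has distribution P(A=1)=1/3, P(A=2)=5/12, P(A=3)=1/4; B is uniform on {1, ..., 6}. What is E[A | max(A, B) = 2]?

P(max(A, B) = 2) = 7/36.
Summing A·P(x,y) over outcomes with max(A, B) = 2 gives 1/3.
E[A | max(A, B) = 2] = (1/3) / (7/36) = 12/7.

12/7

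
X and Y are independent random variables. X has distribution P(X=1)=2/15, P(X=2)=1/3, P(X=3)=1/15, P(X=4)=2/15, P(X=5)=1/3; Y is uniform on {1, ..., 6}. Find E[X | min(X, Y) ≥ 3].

9/2

P(min(X, Y) ≥ 3) = 16/45.
Summing X·P(x,y) over outcomes with min(X, Y) ≥ 3 gives 8/5.
E[X | min(X, Y) ≥ 3] = (8/5) / (16/45) = 9/2.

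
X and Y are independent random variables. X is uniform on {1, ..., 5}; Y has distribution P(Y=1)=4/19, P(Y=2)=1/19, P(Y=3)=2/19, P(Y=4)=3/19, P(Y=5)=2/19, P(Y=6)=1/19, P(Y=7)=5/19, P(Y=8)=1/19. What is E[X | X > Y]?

101/26

P(X > Y) = 26/95.
Summing X·P(x,y) over outcomes with X > Y gives 101/95.
E[X | X > Y] = (101/95) / (26/95) = 101/26.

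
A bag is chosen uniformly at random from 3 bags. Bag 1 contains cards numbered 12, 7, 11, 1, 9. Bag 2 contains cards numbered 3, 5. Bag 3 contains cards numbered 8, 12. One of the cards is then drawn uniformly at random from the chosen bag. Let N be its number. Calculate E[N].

22/3

E[N | bag 1] = (12+7+11+1+9)/5 = 8.
E[N | bag 2] = (3+5)/2 = 4.
E[N | bag 3] = (8+12)/2 = 10.
By the law of total expectation,
E[N] = (1/3)·(8) + (1/3)·(4) + (1/3)·(10) = 22/3.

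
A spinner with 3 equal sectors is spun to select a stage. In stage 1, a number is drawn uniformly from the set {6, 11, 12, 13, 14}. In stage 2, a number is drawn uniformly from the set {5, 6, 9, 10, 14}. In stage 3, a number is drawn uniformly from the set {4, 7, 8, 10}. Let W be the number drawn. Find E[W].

109/12

E[W | stage 1] = (6+11+12+13+14)/5 = 56/5.
E[W | stage 2] = (5+6+9+10+14)/5 = 44/5.
E[W | stage 3] = (4+7+8+10)/4 = 29/4.
By the law of total expectation,
E[W] = (1/3)·(56/5) + (1/3)·(44/5) + (1/3)·(29/4) = 109/12.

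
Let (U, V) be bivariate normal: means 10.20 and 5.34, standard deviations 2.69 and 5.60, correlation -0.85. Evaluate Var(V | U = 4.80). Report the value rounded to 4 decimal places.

8.7024

Var(V | U=x) = (1 − ρ²)·σ_V².
Var(V | U=4.80) = (5.60)²·(1 − (-0.85)²) = 31.36·0.2775 = 8.7024.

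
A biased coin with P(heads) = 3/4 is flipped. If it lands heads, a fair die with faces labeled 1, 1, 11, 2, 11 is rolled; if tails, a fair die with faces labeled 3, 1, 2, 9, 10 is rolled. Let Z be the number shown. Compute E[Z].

E[Z | heads] = (1+1+11+2+11)/5 = 26/5.
E[Z | tails] = (3+1+2+9+10)/5 = 5.
By the law of total expectation,
E[Z] = (3/4)·(26/5) + (1/4)·(5) = 103/20.

103/20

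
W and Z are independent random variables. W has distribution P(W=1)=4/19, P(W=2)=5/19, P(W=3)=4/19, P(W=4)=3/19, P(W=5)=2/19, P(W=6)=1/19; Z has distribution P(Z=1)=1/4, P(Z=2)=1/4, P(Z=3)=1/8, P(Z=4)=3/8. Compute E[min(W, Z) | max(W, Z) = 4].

47/21

P(max(W, Z) = 4) = 63/152.
Summing min(W,Z)·P(x,y) over outcomes with max(W, Z) = 4 gives 141/152.
E[min(W, Z) | max(W, Z) = 4] = (141/152) / (63/152) = 47/21.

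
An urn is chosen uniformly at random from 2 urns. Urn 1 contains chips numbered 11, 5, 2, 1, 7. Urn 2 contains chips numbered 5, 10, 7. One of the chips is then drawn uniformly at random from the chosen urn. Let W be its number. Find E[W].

E[W | urn 1] = (11+5+2+1+7)/5 = 26/5.
E[W | urn 2] = (5+10+7)/3 = 22/3.
E[W] = (1/2)·(26/5) + (1/2)·(22/3) = 94/15.

94/15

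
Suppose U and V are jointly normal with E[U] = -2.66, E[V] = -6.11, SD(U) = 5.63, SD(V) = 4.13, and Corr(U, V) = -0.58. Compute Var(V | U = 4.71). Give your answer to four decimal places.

11.3190

Var(V | U=x) = (1 − ρ²)·σ_V².
Var(V | U=4.71) = (4.13)²·(1 − (-0.58)²) = 17.0569·0.6636 = 11.3190.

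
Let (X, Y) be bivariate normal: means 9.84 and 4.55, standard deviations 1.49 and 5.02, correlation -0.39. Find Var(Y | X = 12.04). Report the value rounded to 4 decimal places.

Var(Y | X=x) = (1 − ρ²)·σ_Y².
Var(Y | X=12.04) = (5.02)²·(1 − (-0.39)²) = 25.2004·0.8479 = 21.3674.

21.3674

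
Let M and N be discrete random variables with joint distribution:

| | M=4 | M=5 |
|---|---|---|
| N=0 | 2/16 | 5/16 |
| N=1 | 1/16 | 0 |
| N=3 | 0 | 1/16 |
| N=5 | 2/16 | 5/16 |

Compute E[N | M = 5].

P(M = 5) = 11/16.
Σ N·P over the event = 0·(5/16) + 3·(1/16) + 5·(5/16) = 7/4.
E[N | M = 5] = (7/4) / (11/16) = 28/11.

28/11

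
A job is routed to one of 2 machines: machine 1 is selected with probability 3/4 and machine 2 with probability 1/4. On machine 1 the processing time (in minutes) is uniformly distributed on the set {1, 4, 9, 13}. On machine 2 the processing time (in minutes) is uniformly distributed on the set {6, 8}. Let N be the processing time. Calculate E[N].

E[N | machine 1] = (1+4+9+13)/4 = 27/4.
E[N | machine 2] = (6+8)/2 = 7.
By the law of total expectation,
E[N] = (3/4)·(27/4) + (1/4)·(7) = 109/16.

109/16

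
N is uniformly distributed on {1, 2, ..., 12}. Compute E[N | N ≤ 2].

3/2

Given N ≤ 2, N is equally likely to be any of {1, 2}.
E[N | N ≤ 2] = (1 + 2) / 2 = 3/2.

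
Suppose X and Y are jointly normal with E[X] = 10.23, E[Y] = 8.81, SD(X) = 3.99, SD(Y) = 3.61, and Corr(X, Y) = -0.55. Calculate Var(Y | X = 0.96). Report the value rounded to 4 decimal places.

9.0899

The conditional variance in a bivariate normal is σ_Y²(1 − ρ²), independent of x.
Var(Y | X=0.96) = (3.61)²·(1 − (-0.55)²) = 13.0321·0.6975 = 9.0899.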